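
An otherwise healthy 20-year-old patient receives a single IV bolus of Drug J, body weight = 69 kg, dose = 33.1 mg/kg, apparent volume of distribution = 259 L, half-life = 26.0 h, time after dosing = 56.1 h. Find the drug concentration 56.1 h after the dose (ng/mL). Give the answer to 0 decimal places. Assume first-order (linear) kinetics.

Total dose = 33.1 × 69 = 2284 mg
C₀ = Dose / Vd = 2284 / 259 = 8.819 mg/L
k = ln2 / t½ = 0.693147 / 26.0 = 0.02666 h⁻¹
C = C₀ · e^(−k·t) = 8.819 × e^(−0.02666 × 56.1)
  = 8.819 × 0.2241 = 1.976 mg/L
Convert: 1.976 mg/L × 1000 = 1976 ng/mL

1976 ng/mL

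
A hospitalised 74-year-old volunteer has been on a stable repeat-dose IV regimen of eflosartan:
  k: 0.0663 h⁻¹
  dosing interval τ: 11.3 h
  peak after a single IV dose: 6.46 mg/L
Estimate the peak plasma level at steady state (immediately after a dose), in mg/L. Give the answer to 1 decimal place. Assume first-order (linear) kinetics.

12.3 mg/L

e^(−kτ) = e^(−0.06630 × 11.3) = 0.4727
Accumulation ratio R = 1 / (1 − e^(−kτ)) = 1 / (1 − 0.4727) = 1.896
Steady-state peak = C₀ × R = 6.46 × 1.896 = 12.25 mg/L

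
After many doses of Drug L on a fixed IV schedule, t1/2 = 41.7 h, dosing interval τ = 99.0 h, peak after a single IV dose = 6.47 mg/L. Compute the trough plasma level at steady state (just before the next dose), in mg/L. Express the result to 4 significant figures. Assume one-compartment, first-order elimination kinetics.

1.546 mg/L

k = ln2 / t½ = 0.693147 / 41.7 = 0.01662 h⁻¹
e^(−kτ) = e^(−0.01662 × 99.0) = 0.1929
Accumulation ratio R = 1 / (1 − e^(−kτ)) = 1 / (1 − 0.1929) = 1.239
Steady-state trough = C₀ × R × e^(−kτ) = 6.47 × 1.239 × 0.1929 = 1.546 mg/L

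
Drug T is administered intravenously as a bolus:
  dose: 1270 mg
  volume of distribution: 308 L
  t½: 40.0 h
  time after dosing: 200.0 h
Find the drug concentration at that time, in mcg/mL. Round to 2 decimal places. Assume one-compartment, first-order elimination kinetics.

C₀ = Dose / Vd = 1270 / 308 = 4.123 mg/L
k = ln2 / t½ = 0.693147 / 40.0 = 0.01733 h⁻¹
t / t½ = 200.0 / 40.0 = 5 half-lives
C = C₀ × (1/2)^5 = 4.123 × 0.03125 = 0.1288 mg/L
(0.1288 mg/L = 0.1288 mcg/mL)

0.13 mcg/mL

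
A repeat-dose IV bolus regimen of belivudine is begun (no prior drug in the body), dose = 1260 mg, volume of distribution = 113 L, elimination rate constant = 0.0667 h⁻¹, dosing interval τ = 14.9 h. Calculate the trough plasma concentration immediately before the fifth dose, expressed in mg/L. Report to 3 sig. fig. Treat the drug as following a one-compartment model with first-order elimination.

C₀ per dose = Dose / Vd = 1260 / 113 = 11.15 mg/L
Fraction remaining after one interval: r = e^(−kτ) = e^(−0.06670 × 14.9) = 0.3702
Before dose 5, 4 doses have been given (aged 1τ, 2τ, 3τ, 4τ).
C_trough = C₀ × (r + r² + … + r^4) = C₀ × r(1−r^4)/(1−r)
        = 11.15 × 0.3702 × (1 − 0.01878) / (1 − 0.3702) = 6.431 mg/L

6.43 mg/L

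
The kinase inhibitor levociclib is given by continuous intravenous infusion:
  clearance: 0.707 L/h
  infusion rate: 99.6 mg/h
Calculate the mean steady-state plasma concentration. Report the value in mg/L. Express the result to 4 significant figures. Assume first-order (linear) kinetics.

At steady state Css = R₀ / CL = 99.6 / 0.7070 = 140.9 mg/L

140.9 mg/L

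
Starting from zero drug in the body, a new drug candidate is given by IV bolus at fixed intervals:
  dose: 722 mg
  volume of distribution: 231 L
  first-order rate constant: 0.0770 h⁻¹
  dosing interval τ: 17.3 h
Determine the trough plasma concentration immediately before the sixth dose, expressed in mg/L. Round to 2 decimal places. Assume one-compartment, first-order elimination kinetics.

1.12 mg/L

C₀ per dose = Dose / Vd = 722 / 231 = 3.126 mg/L
Fraction remaining after one interval: r = e^(−kτ) = e^(−0.07700 × 17.3) = 0.2639
Before dose 6, 5 doses have been given (aged 1τ, 2τ, 3τ, 4τ, 5τ).
C_trough = C₀ × (r + r² + … + r^5) = C₀ × r(1−r^5)/(1−r)
        = 3.126 × 0.2639 × (1 − 0.001280) / (1 − 0.2639) = 1.119 mg/L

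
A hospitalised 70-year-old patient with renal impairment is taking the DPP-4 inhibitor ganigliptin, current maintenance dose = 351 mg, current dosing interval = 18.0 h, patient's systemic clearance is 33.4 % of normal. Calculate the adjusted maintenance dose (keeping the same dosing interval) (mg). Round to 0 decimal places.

To keep the same average steady-state level, dosing rate must scale with clearance.
CL ratio = 33.4 / 100 = 0.3340
New dose (same interval) = 351 × 0.3340 = 117.2 mg

117 mg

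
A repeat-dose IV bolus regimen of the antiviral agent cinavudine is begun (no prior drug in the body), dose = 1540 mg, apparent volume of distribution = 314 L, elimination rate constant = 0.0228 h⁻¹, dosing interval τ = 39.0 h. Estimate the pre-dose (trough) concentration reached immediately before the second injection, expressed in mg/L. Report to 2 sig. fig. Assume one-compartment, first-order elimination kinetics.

C₀ per dose = Dose / Vd = 1540 / 314 = 4.904 mg/L
Fraction remaining after one interval: r = e^(−kτ) = e^(−0.02280 × 39.0) = 0.4110
Before dose 2, 1 dose has been given (aged 1τ).
C_trough = C₀ × r = 4.904 × 0.4110 = 2.016 mg/L

2.0 mg/L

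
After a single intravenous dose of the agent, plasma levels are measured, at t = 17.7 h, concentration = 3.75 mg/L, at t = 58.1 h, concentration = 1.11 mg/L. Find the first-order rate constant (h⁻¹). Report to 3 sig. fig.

k = ln(C₁/C₂) / (t₂ − t₁) = ln(3.75/1.11) / (58.1 − 17.7)
  = 1.217 / 40.40 = 0.03012 h⁻¹

0.0301 h⁻¹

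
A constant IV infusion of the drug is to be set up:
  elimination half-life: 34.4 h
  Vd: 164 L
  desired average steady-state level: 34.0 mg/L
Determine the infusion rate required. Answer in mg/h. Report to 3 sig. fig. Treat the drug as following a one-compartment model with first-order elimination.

k = ln2 / t½ = 0.693147 / 34.4 = 0.02015 h⁻¹
CL = k × Vd = 0.02015 × 164 = 3.305 L/h
At steady state, infusion rate R₀ = Css × CL = 34.0 × 3.305 = 112.4 mg/h

112 mg/h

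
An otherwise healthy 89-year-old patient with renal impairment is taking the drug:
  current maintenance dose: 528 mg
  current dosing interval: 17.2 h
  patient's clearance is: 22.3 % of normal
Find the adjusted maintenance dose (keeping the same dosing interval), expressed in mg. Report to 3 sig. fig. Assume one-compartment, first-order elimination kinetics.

To keep the same average steady-state level, dosing rate must scale with clearance.
CL ratio = 22.3 / 100 = 0.2230
New dose (same interval) = 528 × 0.2230 = 117.7 mg

118 mg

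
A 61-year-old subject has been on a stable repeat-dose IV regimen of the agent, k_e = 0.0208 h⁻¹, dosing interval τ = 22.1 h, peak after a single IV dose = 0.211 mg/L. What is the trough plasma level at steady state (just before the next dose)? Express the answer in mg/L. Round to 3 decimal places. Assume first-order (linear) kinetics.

e^(−kτ) = e^(−0.02080 × 22.1) = 0.6315
Accumulation ratio R = 1 / (1 − e^(−kτ)) = 1 / (1 − 0.6315) = 2.714
Steady-state trough = C₀ × R × e^(−kτ) = 0.211 × 2.714 × 0.6315 = 0.3616 mg/L

0.362 mg/L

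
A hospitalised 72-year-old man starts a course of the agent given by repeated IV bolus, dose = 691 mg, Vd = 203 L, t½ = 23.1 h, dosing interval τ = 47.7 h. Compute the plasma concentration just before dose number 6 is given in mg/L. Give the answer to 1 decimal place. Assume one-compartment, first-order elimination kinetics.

C₀ per dose = Dose / Vd = 691 / 203 = 3.404 mg/L
k = ln2 / t½ = 0.693147 / 23.1 = 0.03001 h⁻¹
Fraction remaining after one interval: r = e^(−kτ) = e^(−0.03001 × 47.7) = 0.2390
Before dose 6, 5 doses have been given (aged 1τ, 2τ, 3τ, 4τ, 5τ).
C_trough = C₀ × (r + r² + … + r^5) = C₀ × r(1−r^5)/(1−r)
        = 3.404 × 0.2390 × (1 − 0.0007798) / (1 − 0.2390) = 1.068 mg/L

1.1 mg/L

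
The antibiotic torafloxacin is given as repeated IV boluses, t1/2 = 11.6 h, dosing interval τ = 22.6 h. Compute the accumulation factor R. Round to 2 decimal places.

1.35

k = ln2 / t½ = 0.693147 / 11.6 = 0.05975 h⁻¹
e^(−kτ) = e^(−0.05975 × 22.6) = 0.2591
Accumulation ratio R = 1 / (1 − e^(−kτ)) = 1 / (1 − 0.2591) = 1.350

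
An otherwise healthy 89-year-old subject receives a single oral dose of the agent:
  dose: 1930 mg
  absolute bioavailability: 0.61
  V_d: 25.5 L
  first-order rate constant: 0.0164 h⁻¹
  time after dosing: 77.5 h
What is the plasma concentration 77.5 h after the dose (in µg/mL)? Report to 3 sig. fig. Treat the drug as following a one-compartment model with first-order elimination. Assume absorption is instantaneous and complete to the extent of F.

13.0 µg/mL

Amount reaching circulation = F × Dose = 0.61 × 1930 = 1177 mg
C₀ = F·Dose / Vd = 1177 / 25.5 = 46.16 mg/L
C = C₀ · e^(−k·t) = 46.16 × e^(−0.01640 × 77.5)
  = 46.16 × 0.2806 = 12.95 mg/L
(12.95 mg/L = 12.95 µg/mL)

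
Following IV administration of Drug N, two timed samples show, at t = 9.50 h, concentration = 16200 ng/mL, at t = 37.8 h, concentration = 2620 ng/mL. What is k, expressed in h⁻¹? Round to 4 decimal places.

k = ln(C₁/C₂) / (t₂ − t₁) = ln(16200/2620) / (37.8 − 9.50)
  = 1.822 / 28.30 = 0.06438 h⁻¹

0.0644 h⁻¹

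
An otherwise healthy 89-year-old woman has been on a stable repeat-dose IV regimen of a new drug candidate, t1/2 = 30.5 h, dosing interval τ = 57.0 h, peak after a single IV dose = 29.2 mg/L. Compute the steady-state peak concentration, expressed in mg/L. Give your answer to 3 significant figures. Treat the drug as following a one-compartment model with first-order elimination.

40.2 mg/L

k = ln2 / t½ = 0.693147 / 30.5 = 0.02273 h⁻¹
e^(−kτ) = e^(−0.02273 × 57.0) = 0.2737
Accumulation ratio R = 1 / (1 − e^(−kτ)) = 1 / (1 − 0.2737) = 1.377
Steady-state peak = C₀ × R = 29.2 × 1.377 = 40.21 mg/L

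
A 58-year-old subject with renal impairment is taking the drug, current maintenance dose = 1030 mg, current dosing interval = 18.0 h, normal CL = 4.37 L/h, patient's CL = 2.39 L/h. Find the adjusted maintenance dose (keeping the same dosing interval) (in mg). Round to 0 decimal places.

To keep the same average steady-state level, dosing rate must scale with clearance.
CL ratio = 2.39 / 4.37 = 0.5469
New dose (same interval) = 1030 × 0.5469 = 563.3 mg

563 mg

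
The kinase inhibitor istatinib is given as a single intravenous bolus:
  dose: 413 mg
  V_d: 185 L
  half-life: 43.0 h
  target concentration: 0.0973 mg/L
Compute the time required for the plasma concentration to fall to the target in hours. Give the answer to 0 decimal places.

194 h

C₀ = Dose / Vd = 413.0 / 185 = 2.232 mg/L
k = ln2 / t½ = 0.693147 / 43.0 = 0.01612 h⁻¹
t = ln(C₀ / C) / k = ln(2.232 / 0.0973) / 0.01612
  = ln(22.94) / 0.01612 = 3.133 / 0.01612 = 194.4 h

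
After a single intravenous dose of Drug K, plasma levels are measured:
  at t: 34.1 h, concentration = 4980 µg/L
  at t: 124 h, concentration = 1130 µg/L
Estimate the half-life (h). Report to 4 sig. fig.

42.01 h

k = ln(C₁/C₂) / (t₂ − t₁) = ln(4980/1130) / (124 − 34.1)
  = 1.483 / 89.90 = 0.01650 h⁻¹
t½ = ln2 / k = 0.693147 / 0.01650 = 42.01 h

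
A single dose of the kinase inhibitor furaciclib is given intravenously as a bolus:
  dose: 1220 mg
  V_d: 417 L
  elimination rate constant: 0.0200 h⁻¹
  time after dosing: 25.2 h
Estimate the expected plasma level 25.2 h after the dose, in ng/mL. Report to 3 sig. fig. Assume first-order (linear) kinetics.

C₀ = Dose / Vd = 1220 / 417 = 2.926 mg/L
C = C₀ · e^(−k·t) = 2.926 × e^(−0.02000 × 25.2)
  = 2.926 × 0.6041 = 1.768 mg/L
Convert: 1.768 mg/L × 1000 = 1768 ng/mL

1770 ng/mL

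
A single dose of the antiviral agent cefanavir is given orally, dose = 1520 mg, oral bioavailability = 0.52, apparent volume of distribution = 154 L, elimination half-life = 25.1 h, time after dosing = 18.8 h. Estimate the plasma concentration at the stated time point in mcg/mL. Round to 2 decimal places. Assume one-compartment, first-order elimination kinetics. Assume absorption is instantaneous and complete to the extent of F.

3.05 mcg/mL

Amount reaching circulation = F × Dose = 0.52 × 1520 = 790.4 mg
C₀ = F·Dose / Vd = 790.4 / 154 = 5.132 mg/L
k = ln2 / t½ = 0.693147 / 25.1 = 0.02762 h⁻¹
C = C₀ · e^(−k·t) = 5.132 × e^(−0.02762 × 18.8)
  = 5.132 × 0.5950 = 3.054 mg/L
(3.054 mg/L = 3.054 mcg/mL)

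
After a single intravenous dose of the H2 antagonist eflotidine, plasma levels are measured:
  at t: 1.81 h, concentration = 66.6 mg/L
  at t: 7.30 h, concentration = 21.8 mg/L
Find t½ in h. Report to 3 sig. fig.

3.41 h

k = ln(C₁/C₂) / (t₂ − t₁) = ln(66.6/21.8) / (7.30 − 1.81)
  = 1.117 / 5.490 = 0.2035 h⁻¹
t½ = ln2 / k = 0.693147 / 0.2035 = 3.406 h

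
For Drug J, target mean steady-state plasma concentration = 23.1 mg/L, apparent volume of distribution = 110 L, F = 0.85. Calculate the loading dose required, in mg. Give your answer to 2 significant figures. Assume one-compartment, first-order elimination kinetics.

3000 mg

LD = Css × Vd / F = 23.1 × 110 / 0.85 = 2989 mg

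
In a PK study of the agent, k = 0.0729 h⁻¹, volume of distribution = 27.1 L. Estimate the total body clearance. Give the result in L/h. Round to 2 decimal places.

1.98 L/h

CL = k × Vd = 0.0729 × 27.1 = 1.976 L/h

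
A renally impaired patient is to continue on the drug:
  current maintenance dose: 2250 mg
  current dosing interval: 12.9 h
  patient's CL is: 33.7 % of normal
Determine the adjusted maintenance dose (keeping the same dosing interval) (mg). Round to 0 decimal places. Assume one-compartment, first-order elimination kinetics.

To keep the same average steady-state level, dosing rate must scale with clearance.
CL ratio = 33.7 / 100 = 0.3370
New dose (same interval) = 2250 × 0.3370 = 758.3 mg

758 mg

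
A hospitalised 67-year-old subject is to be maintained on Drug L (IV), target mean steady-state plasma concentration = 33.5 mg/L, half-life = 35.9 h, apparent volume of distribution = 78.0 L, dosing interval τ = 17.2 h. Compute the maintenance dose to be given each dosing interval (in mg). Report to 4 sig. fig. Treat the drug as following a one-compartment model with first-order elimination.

867.8 mg

k = ln2 / t½ = 0.693147 / 35.9 = 0.01931 h⁻¹
CL = k × Vd = 0.01931 × 78.0 = 1.506 L/h
At steady state, Dose/τ = Css × CL.
Dose = Css × CL × τ = 33.5 × 1.506 × 17.2 = 867.8 mg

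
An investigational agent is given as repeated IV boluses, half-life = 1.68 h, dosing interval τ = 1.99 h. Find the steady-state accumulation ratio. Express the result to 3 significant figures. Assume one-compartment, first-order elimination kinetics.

1.79

k = ln2 / t½ = 0.693147 / 1.68 = 0.4126 h⁻¹
e^(−kτ) = e^(−0.4126 × 1.99) = 0.4400
Accumulation ratio R = 1 / (1 − e^(−kτ)) = 1 / (1 − 0.4400) = 1.786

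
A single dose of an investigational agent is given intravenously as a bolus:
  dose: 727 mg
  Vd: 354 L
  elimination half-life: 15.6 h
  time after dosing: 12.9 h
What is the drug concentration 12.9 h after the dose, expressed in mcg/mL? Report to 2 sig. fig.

C₀ = Dose / Vd = 727.0 / 354 = 2.054 mg/L
k = ln2 / t½ = 0.693147 / 15.6 = 0.04443 h⁻¹
C = C₀ · e^(−k·t) = 2.054 × e^(−0.04443 × 12.9)
  = 2.054 × 0.5637 = 1.158 mg/L
(1.158 mg/L = 1.158 mcg/mL)

1.2 mcg/mL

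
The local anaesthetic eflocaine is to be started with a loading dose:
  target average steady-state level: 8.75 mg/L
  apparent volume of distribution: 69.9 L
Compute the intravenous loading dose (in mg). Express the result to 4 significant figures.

LD = Css × Vd = 8.75 × 69.9 = 611.6 mg

611.6 mg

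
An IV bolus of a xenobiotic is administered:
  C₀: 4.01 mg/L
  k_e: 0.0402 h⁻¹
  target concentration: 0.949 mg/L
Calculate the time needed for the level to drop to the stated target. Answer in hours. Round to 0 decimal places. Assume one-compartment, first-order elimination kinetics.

36 h

t = ln(C₀ / C) / k = ln(4.010 / 0.949) / 0.04020
  = ln(4.226) / 0.04020 = 1.441 / 0.04020 = 35.85 h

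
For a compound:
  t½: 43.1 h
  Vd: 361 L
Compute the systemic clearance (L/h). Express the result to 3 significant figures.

k = ln2 / t½ = 0.693147 / 43.1 = 0.01608 h⁻¹
CL = k × Vd = 0.01608 × 361 = 5.805 L/h

5.81 L/h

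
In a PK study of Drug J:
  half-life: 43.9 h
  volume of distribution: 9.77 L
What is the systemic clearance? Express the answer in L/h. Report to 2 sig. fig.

k = ln2 / t½ = 0.693147 / 43.9 = 0.01579 h⁻¹
CL = k × Vd = 0.01579 × 9.77 = 0.1543 L/h

0.15 L/h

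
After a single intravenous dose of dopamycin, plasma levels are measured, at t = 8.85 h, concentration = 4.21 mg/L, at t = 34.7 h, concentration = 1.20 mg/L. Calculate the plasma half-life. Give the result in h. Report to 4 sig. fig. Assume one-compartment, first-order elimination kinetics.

14.28 h

k = ln(C₁/C₂) / (t₂ − t₁) = ln(4.21/1.20) / (34.7 − 8.85)
  = 1.255 / 25.85 = 0.04855 h⁻¹
t½ = ln2 / k = 0.693147 / 0.04855 = 14.28 h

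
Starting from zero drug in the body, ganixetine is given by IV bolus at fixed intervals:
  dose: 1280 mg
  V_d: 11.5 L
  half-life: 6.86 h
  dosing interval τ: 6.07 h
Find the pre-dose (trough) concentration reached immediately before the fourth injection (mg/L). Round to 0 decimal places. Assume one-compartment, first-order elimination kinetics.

111 mg/L

C₀ per dose = Dose / Vd = 1280 / 11.5 = 111.3 mg/L
k = ln2 / t½ = 0.693147 / 6.86 = 0.1010 h⁻¹
Fraction remaining after one interval: r = e^(−kτ) = e^(−0.1010 × 6.07) = 0.5417
Before dose 4, 3 doses have been given (aged 1τ, 2τ, 3τ).
C_trough = C₀ × (r + r² + … + r^3) = C₀ × r(1−r^3)/(1−r)
        = 111.3 × 0.5417 × (1 − 0.1590) / (1 − 0.5417) = 110.6 mg/L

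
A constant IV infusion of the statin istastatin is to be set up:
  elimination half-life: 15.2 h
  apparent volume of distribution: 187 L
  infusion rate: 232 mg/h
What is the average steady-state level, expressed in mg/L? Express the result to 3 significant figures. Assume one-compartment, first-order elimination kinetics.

k = ln2 / t½ = 0.693147 / 15.2 = 0.04560 h⁻¹
CL = k × Vd = 0.04560 × 187 = 8.527 L/h
At steady state Css = R₀ / CL = 232 / 8.527 = 27.21 mg/L

27.2 mg/L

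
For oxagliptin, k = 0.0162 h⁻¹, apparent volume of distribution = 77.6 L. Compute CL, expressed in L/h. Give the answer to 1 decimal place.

1.3 L/h

CL = k × Vd = 0.0162 × 77.6 = 1.257 L/h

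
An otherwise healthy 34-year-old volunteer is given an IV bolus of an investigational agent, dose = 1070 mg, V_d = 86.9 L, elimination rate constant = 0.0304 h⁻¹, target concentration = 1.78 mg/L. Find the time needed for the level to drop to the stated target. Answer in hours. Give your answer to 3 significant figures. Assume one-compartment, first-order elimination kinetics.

63.6 h

C₀ = Dose / Vd = 1070 / 86.9 = 12.31 mg/L
t = ln(C₀ / C) / k = ln(12.31 / 1.78) / 0.03040
  = ln(6.916) / 0.03040 = 1.934 / 0.03040 = 63.62 h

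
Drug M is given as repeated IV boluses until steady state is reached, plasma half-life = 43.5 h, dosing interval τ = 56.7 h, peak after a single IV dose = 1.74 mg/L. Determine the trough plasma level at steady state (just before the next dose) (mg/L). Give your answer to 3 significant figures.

1.19 mg/L

k = ln2 / t½ = 0.693147 / 43.5 = 0.01593 h⁻¹
e^(−kτ) = e^(−0.01593 × 56.7) = 0.4053
Accumulation ratio R = 1 / (1 − e^(−kτ)) = 1 / (1 − 0.4053) = 1.682
Steady-state trough = C₀ × R × e^(−kτ) = 1.74 × 1.682 × 0.4053 = 1.186 mg/L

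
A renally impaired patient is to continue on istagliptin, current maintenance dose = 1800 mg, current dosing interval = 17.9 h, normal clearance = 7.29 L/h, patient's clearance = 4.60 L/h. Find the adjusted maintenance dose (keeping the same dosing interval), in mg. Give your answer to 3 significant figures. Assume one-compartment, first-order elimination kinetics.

1140 mg

To keep the same average steady-state level, dosing rate must scale with clearance.
CL ratio = 4.60 / 7.29 = 0.6310
New dose (same interval) = 1800 × 0.6310 = 1136 mg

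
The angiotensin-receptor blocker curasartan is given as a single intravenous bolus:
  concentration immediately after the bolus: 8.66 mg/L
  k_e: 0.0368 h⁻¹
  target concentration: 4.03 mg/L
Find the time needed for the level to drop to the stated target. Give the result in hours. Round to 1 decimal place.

t = ln(C₀ / C) / k = ln(8.660 / 4.03) / 0.03680
  = ln(2.149) / 0.03680 = 0.7650 / 0.03680 = 20.79 h

20.8 h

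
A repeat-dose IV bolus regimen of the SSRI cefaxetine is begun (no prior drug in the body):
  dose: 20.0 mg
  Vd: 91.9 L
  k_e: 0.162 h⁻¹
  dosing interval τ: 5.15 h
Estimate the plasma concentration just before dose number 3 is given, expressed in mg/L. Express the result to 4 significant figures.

0.1355 mg/L

C₀ per dose = Dose / Vd = 20.0 / 91.9 = 0.2176 mg/L
Fraction remaining after one interval: r = e^(−kτ) = e^(−0.1620 × 5.15) = 0.4342
Before dose 3, 2 doses have been given (aged 1τ, 2τ).
C_trough = C₀ × (r + r²) = 0.2176 × (0.4342 + 0.1885) = 0.1355 mg/L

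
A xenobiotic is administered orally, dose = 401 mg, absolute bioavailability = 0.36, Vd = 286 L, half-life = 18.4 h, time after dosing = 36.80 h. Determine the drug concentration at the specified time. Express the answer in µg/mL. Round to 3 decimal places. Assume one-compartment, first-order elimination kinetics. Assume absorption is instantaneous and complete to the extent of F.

0.126 µg/mL

Amount reaching circulation = F × Dose = 0.36 × 401.0 = 144.4 mg
C₀ = F·Dose / Vd = 144.4 / 286 = 0.5049 mg/L
k = ln2 / t½ = 0.693147 / 18.4 = 0.03767 h⁻¹
t / t½ = 36.80 / 18.4 = 2 half-lives
C = C₀ × (1/2)^2 = 0.5049 × 0.2500 = 0.1262 mg/L
(0.1262 mg/L = 0.1262 µg/mL)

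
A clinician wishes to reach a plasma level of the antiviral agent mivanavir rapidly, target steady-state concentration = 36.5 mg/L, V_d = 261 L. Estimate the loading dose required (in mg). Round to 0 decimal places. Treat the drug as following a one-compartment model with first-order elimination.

9527 mg

LD = Css × Vd = 36.5 × 261 = 9527 mg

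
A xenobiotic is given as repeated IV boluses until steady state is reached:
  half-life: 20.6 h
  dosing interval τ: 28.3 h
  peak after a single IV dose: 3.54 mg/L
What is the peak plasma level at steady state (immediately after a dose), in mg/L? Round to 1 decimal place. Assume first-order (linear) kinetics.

k = ln2 / t½ = 0.693147 / 20.6 = 0.03365 h⁻¹
e^(−kτ) = e^(−0.03365 × 28.3) = 0.3859
Accumulation ratio R = 1 / (1 − e^(−kτ)) = 1 / (1 − 0.3859) = 1.628
Steady-state peak = C₀ × R = 3.54 × 1.628 = 5.763 mg/L

5.8 mg/L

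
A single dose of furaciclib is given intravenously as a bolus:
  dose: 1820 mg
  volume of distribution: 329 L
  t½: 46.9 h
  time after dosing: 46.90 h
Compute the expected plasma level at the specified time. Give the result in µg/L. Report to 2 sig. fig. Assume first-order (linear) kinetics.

C₀ = Dose / Vd = 1820 / 329 = 5.532 mg/L
k = ln2 / t½ = 0.693147 / 46.9 = 0.01478 h⁻¹
t / t½ = 46.90 / 46.9 = 1 half-lives
C = C₀ × (1/2)^1 = 5.532 × 0.5000 = 2.766 mg/L
Convert: 2.766 mg/L × 1000 = 2766 µg/L

2800 µg/L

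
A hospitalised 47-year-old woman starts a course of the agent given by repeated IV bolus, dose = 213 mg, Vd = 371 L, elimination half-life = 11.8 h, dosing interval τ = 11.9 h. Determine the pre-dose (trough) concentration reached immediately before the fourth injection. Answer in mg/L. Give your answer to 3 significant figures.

0.498 mg/L

C₀ per dose = Dose / Vd = 213 / 371 = 0.5741 mg/L
k = ln2 / t½ = 0.693147 / 11.8 = 0.05874 h⁻¹
Fraction remaining after one interval: r = e^(−kτ) = e^(−0.05874 × 11.9) = 0.4971
Before dose 4, 3 doses have been given (aged 1τ, 2τ, 3τ).
C_trough = C₀ × (r + r² + … + r^3) = C₀ × r(1−r^3)/(1−r)
        = 0.5741 × 0.4971 × (1 − 0.1228) / (1 − 0.4971) = 0.4978 mg/L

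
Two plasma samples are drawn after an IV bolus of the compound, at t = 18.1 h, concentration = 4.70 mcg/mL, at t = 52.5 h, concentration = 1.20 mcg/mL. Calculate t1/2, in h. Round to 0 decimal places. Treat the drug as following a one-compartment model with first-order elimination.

k = ln(C₁/C₂) / (t₂ − t₁) = ln(4.70/1.20) / (52.5 − 18.1)
  = 1.365 / 34.40 = 0.03968 h⁻¹
t½ = ln2 / k = 0.693147 / 0.03968 = 17.47 h

17 h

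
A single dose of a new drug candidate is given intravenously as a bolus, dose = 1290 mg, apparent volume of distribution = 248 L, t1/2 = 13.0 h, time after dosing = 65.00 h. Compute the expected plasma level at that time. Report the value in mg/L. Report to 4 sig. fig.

0.1626 mg/L

C₀ = Dose / Vd = 1290 / 248 = 5.202 mg/L
k = ln2 / t½ = 0.693147 / 13.0 = 0.05332 h⁻¹
t / t½ = 65.00 / 13.0 = 5 half-lives
C = C₀ × (1/2)^5 = 5.202 × 0.03125 = 0.1626 mg/L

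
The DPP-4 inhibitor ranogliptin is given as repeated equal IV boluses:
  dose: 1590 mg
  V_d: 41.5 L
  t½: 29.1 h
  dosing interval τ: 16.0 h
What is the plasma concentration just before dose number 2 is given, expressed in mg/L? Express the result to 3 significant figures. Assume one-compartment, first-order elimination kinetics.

C₀ per dose = Dose / Vd = 1590 / 41.5 = 38.31 mg/L
k = ln2 / t½ = 0.693147 / 29.1 = 0.02382 h⁻¹
Fraction remaining after one interval: r = e^(−kτ) = e^(−0.02382 × 16.0) = 0.6831
Before dose 2, 1 dose has been given (aged 1τ).
C_trough = C₀ × r = 38.31 × 0.6831 = 26.17 mg/L

26.2 mg/L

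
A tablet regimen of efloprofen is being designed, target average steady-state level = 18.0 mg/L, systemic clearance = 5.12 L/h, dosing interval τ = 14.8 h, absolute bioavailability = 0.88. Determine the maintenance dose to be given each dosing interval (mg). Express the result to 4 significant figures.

At steady state, F × (Dose/τ) = Css × CL.
Dose = Css × CL × τ / F = 18.0 × 5.120 × 14.8 / 0.88 = 1550 mg

1550 mg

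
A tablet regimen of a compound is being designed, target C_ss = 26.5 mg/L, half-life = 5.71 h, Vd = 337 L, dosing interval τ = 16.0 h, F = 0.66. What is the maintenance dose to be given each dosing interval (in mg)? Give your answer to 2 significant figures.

26000 mg

k = ln2 / t½ = 0.693147 / 5.71 = 0.1214 h⁻¹
CL = k × Vd = 0.1214 × 337 = 40.91 L/h
At steady state, F × (Dose/τ) = Css × CL.
Dose = Css × CL × τ / F = 26.5 × 40.91 × 16.0 / 0.66 = 26280 mg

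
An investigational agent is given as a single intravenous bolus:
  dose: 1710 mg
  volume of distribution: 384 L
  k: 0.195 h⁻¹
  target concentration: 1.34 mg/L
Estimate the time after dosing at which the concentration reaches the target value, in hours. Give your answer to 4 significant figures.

6.159 h

C₀ = Dose / Vd = 1710 / 384 = 4.453 mg/L
t = ln(C₀ / C) / k = ln(4.453 / 1.34) / 0.1950
  = ln(3.323) / 0.1950 = 1.201 / 0.1950 = 6.159 h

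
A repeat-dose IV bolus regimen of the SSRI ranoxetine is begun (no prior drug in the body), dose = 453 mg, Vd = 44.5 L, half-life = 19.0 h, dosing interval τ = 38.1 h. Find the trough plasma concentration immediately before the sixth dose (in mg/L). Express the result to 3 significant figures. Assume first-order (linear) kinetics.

C₀ per dose = Dose / Vd = 453 / 44.5 = 10.18 mg/L
k = ln2 / t½ = 0.693147 / 19.0 = 0.03648 h⁻¹
Fraction remaining after one interval: r = e^(−kτ) = e^(−0.03648 × 38.1) = 0.2491
Before dose 6, 5 doses have been given (aged 1τ, 2τ, 3τ, 4τ, 5τ).
C_trough = C₀ × (r + r² + … + r^5) = C₀ × r(1−r^5)/(1−r)
        = 10.18 × 0.2491 × (1 − 0.0009591) / (1 − 0.2491) = 3.374 mg/L

3.37 mg/L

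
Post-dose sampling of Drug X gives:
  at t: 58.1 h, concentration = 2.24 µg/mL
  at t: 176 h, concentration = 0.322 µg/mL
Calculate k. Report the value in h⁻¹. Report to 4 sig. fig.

k = ln(C₁/C₂) / (t₂ − t₁) = ln(2.24/0.322) / (176 − 58.1)
  = 1.940 / 117.9 = 0.01645 h⁻¹

0.01645 h⁻¹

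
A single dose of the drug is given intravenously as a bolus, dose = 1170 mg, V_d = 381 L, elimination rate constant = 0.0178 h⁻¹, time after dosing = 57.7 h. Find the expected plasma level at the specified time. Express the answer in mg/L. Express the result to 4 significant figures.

1.100 mg/L

C₀ = Dose / Vd = 1170 / 381 = 3.071 mg/L
C = C₀ · e^(−k·t) = 3.071 × e^(−0.01780 × 57.7)
  = 3.071 × 0.3581 = 1.100 mg/L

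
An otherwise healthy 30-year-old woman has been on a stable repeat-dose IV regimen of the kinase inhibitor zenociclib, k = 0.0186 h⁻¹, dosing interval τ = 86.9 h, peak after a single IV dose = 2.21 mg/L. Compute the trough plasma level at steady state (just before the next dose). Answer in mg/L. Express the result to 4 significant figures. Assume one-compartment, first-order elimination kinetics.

e^(−kτ) = e^(−0.01860 × 86.9) = 0.1986
Accumulation ratio R = 1 / (1 − e^(−kτ)) = 1 / (1 − 0.1986) = 1.248
Steady-state trough = C₀ × R × e^(−kτ) = 2.21 × 1.248 × 0.1986 = 0.5478 mg/L

0.5478 mg/L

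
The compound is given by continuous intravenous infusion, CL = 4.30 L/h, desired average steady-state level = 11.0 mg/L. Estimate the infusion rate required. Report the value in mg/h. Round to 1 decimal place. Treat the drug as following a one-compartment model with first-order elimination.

47.3 mg/h

At steady state, infusion rate R₀ = Css × CL = 11.0 × 4.300 = 47.30 mg/h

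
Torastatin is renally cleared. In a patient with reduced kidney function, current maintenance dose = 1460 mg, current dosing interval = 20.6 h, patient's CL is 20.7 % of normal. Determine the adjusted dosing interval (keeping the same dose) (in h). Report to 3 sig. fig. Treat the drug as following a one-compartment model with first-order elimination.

To keep the same average steady-state level, dosing rate must scale with clearance.
CL ratio = 20.7 / 100 = 0.2070
New interval (same dose) = 20.6 / 0.2070 = 99.52 h

99.5 h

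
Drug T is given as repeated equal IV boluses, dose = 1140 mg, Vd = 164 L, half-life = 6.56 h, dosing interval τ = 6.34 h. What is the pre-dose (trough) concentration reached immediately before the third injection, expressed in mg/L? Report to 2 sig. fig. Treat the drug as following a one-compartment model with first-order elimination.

C₀ per dose = Dose / Vd = 1140 / 164 = 6.951 mg/L
k = ln2 / t½ = 0.693147 / 6.56 = 0.1057 h⁻¹
Fraction remaining after one interval: r = e^(−kτ) = e^(−0.1057 × 6.34) = 0.5116
Before dose 3, 2 doses have been given (aged 1τ, 2τ).
C_trough = C₀ × (r + r²) = 6.951 × (0.5116 + 0.2617) = 5.375 mg/L

5.4 mg/L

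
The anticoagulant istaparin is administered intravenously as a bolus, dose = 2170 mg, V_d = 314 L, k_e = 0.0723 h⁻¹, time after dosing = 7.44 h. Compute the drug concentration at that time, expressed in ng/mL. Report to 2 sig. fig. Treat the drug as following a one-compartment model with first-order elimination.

C₀ = Dose / Vd = 2170 / 314 = 6.911 mg/L
C = C₀ · e^(−k·t) = 6.911 × e^(−0.07230 × 7.44)
  = 6.911 × 0.5840 = 4.036 mg/L
Convert: 4.036 mg/L × 1000 = 4036 ng/mL

4000 ng/mL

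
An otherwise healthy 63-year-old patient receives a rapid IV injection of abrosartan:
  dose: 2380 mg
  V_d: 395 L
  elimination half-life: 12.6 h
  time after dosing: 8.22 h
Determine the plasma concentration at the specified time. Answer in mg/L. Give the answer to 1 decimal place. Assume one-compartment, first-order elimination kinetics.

3.8 mg/L

C₀ = Dose / Vd = 2380 / 395 = 6.025 mg/L
k = ln2 / t½ = 0.693147 / 12.6 = 0.05501 h⁻¹
C = C₀ · e^(−k·t) = 6.025 × e^(−0.05501 × 8.22)
  = 6.025 × 0.6362 = 3.833 mg/L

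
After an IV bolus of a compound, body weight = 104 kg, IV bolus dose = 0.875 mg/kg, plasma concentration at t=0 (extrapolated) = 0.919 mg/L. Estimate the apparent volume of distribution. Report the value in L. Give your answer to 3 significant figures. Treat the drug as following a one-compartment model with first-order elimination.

Dose = 0.875 × 104 = 91.00 mg
Vd = Dose / C₀ = 91.00 / 0.919 = 99.02 L

99.0 L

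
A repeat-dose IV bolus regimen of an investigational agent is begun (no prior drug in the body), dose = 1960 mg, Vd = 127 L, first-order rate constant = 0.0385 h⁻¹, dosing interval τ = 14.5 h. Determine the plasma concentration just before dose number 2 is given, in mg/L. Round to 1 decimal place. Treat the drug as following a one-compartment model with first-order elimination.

8.8 mg/L

C₀ per dose = Dose / Vd = 1960 / 127 = 15.43 mg/L
Fraction remaining after one interval: r = e^(−kτ) = e^(−0.03850 × 14.5) = 0.5722
Before dose 2, 1 dose has been given (aged 1τ).
C_trough = C₀ × r = 15.43 × 0.5722 = 8.829 mg/L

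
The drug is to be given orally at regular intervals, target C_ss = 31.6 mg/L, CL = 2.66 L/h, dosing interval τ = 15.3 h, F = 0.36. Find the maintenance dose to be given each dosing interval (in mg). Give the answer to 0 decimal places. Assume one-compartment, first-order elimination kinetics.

3572 mg

At steady state, F × (Dose/τ) = Css × CL.
Dose = Css × CL × τ / F = 31.6 × 2.660 × 15.3 / 0.36 = 3572 mg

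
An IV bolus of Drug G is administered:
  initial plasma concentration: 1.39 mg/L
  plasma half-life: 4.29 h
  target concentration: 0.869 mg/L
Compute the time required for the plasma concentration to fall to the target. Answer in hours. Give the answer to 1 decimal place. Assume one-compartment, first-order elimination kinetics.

2.9 h

k = ln2 / t½ = 0.693147 / 4.29 = 0.1616 h⁻¹
t = ln(C₀ / C) / k = ln(1.390 / 0.869) / 0.1616
  = ln(1.600) / 0.1616 = 0.4700 / 0.1616 = 2.908 h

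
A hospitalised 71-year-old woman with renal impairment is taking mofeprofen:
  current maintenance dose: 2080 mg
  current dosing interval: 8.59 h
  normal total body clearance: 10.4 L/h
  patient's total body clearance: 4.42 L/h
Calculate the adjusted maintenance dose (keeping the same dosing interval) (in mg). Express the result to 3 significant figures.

884 mg

To keep the same average steady-state level, dosing rate must scale with clearance.
CL ratio = 4.42 / 10.4 = 0.4250
New dose (same interval) = 2080 × 0.4250 = 884.0 mg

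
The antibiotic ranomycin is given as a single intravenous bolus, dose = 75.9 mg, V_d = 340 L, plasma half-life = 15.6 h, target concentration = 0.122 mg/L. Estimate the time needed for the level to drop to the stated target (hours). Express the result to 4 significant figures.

13.60 h

C₀ = Dose / Vd = 75.90 / 340 = 0.2232 mg/L
k = ln2 / t½ = 0.693147 / 15.6 = 0.04443 h⁻¹
t = ln(C₀ / C) / k = ln(0.2232 / 0.122) / 0.04443
  = ln(1.830) / 0.04443 = 0.6043 / 0.04443 = 13.60 h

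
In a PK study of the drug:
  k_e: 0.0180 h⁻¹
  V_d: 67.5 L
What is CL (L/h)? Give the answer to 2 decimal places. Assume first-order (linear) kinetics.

1.22 L/h

CL = k × Vd = 0.0180 × 67.5 = 1.215 L/h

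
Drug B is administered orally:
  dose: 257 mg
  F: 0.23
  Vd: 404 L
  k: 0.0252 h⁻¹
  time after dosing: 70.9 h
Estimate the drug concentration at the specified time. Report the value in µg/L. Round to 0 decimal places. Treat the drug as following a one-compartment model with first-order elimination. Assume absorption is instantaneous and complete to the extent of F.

25 µg/L

Amount reaching circulation = F × Dose = 0.23 × 257.0 = 59.11 mg
C₀ = F·Dose / Vd = 59.11 / 404 = 0.1463 mg/L
C = C₀ · e^(−k·t) = 0.1463 × e^(−0.02520 × 70.9)
  = 0.1463 × 0.1675 = 0.02451 mg/L
Convert: 0.02451 mg/L × 1000 = 24.51 µg/L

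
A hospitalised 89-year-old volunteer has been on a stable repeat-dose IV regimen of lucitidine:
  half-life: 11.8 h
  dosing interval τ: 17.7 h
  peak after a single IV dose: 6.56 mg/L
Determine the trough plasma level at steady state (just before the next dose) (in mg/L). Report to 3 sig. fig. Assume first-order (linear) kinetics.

k = ln2 / t½ = 0.693147 / 11.8 = 0.05874 h⁻¹
e^(−kτ) = e^(−0.05874 × 17.7) = 0.3536
Accumulation ratio R = 1 / (1 − e^(−kτ)) = 1 / (1 − 0.3536) = 1.547
Steady-state trough = C₀ × R × e^(−kτ) = 6.56 × 1.547 × 0.3536 = 3.588 mg/L

3.59 mg/L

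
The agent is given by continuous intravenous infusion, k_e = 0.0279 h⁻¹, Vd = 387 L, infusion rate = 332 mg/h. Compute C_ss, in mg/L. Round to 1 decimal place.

30.7 mg/L

CL = k × Vd = 0.02790 × 387 = 10.80 L/h
At steady state Css = R₀ / CL = 332 / 10.80 = 30.74 mg/L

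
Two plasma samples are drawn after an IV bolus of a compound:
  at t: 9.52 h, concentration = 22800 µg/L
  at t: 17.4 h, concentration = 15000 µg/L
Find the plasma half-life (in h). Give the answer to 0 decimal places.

13 h

k = ln(C₁/C₂) / (t₂ − t₁) = ln(22800/15000) / (17.4 − 9.52)
  = 0.4187 / 7.880 = 0.05313 h⁻¹
t½ = ln2 / k = 0.693147 / 0.05313 = 13.05 h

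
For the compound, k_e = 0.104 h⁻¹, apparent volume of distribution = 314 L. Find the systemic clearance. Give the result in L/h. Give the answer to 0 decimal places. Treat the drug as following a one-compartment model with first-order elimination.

33 L/h

CL = k × Vd = 0.104 × 314 = 32.66 L/h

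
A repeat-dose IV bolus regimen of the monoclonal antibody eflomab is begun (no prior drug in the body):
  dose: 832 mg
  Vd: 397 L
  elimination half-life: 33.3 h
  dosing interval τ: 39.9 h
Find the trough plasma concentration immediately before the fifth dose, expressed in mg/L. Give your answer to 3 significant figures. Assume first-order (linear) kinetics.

C₀ per dose = Dose / Vd = 832 / 397 = 2.096 mg/L
k = ln2 / t½ = 0.693147 / 33.3 = 0.02082 h⁻¹
Fraction remaining after one interval: r = e^(−kτ) = e^(−0.02082 × 39.9) = 0.4357
Before dose 5, 4 doses have been given (aged 1τ, 2τ, 3τ, 4τ).
C_trough = C₀ × (r + r² + … + r^4) = C₀ × r(1−r^4)/(1−r)
        = 2.096 × 0.4357 × (1 − 0.03604) / (1 − 0.4357) = 1.560 mg/L

1.56 mg/L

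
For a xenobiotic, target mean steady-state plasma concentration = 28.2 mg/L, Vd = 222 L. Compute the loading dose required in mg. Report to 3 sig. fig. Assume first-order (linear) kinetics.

LD = Css × Vd = 28.2 × 222 = 6260 mg

6260 mg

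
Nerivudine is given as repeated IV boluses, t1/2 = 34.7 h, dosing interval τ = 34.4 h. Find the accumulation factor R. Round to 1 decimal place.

2.0

k = ln2 / t½ = 0.693147 / 34.7 = 0.01998 h⁻¹
e^(−kτ) = e^(−0.01998 × 34.4) = 0.5029
Accumulation ratio R = 1 / (1 − e^(−kτ)) = 1 / (1 − 0.5029) = 2.012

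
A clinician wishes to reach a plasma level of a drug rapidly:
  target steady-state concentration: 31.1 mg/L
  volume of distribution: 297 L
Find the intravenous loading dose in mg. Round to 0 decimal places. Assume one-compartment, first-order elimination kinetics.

9237 mg

LD = Css × Vd = 31.1 × 297 = 9237 mg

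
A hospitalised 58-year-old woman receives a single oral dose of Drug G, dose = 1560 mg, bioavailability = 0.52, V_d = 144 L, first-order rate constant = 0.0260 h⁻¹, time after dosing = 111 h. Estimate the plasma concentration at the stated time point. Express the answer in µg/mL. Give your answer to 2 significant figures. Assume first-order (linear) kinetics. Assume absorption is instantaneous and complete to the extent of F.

0.31 µg/mL

Amount reaching circulation = F × Dose = 0.52 × 1560 = 811.2 mg
C₀ = F·Dose / Vd = 811.2 / 144 = 5.633 mg/L
C = C₀ · e^(−k·t) = 5.633 × e^(−0.02600 × 111)
  = 5.633 × 0.05580 = 0.3143 mg/L
(0.3143 mg/L = 0.3143 µg/mL)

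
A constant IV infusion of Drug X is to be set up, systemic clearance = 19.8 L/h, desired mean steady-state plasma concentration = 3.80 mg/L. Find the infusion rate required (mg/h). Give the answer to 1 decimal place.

At steady state, infusion rate R₀ = Css × CL = 3.80 × 19.80 = 75.24 mg/h

75.2 mg/h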